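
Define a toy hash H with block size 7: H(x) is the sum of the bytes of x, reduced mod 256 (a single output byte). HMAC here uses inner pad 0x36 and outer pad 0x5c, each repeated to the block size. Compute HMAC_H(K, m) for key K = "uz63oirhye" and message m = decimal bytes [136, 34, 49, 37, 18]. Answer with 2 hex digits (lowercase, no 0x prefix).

Key "uz63oirhye" = 75 7a 36 33 6f 69 72 68 79 65 is 10 bytes > B = 7, so hash it first: H(key) = e8, then zero-pad to 7 bytes: K' = e8 00 00 00 00 00 00.
K' ⊕ ipad = de 36 36 36 36 36 36.  K' ⊕ opad = b4 5c 5c 5c 5c 5c 5c.
Inner input = (K'⊕ipad) ∥ m = de 36 36 36 36 36 36 ∥ 88 22 31 25 12.
Inner hash: sum = 222+54+54+54+54+54+54+136+34+49+37+18 = 820; mod 256 = 52 → 34.
Outer input = (K'⊕opad) ∥ inner = b4 5c 5c 5c 5c 5c 5c ∥ 34.
Outer hash (tag): sum = 180+92+92+92+92+92+92+52 = 784; mod 256 = 16 → 10.

10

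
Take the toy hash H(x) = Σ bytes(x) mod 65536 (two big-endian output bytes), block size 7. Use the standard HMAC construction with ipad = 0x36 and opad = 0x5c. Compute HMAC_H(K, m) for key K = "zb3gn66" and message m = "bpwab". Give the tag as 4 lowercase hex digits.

0271

Key "zb3gn66" = 7a 62 33 67 6e 36 36 is exactly B = 7 bytes: K' = 7a 62 33 67 6e 36 36.
K' ⊕ ipad = 4c 54 05 51 58 00 00.  K' ⊕ opad = 26 3e 6f 3b 32 6a 6a.
Inner input = (K'⊕ipad) ∥ m = 4c 54 05 51 58 00 00 ∥ 62 70 77 61 62.
Inner hash: sum = 76+84+5+81+88+0+0+98+112+119+97+98 = 858 → 03 5a.
Outer input = (K'⊕opad) ∥ inner = 26 3e 6f 3b 32 6a 6a ∥ 03 5a.
Outer hash (tag): sum = 38+62+111+59+50+106+106+3+90 = 625 → 02 71.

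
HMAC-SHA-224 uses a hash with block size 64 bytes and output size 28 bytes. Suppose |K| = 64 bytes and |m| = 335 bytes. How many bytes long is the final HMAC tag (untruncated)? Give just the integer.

The tag is one SHA-224 digest: 28 bytes.

28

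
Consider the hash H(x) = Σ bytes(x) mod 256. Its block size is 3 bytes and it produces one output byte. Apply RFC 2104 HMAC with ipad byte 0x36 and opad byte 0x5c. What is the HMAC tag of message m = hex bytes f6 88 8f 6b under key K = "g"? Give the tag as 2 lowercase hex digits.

28

Key "g" = 67 is 1 byte ≤ B = 3; zero-pad to 3 bytes: K' = 67 00 00.
K' ⊕ ipad = 51 36 36.  K' ⊕ opad = 3b 5c 5c.
Inner input = (K'⊕ipad) ∥ m = 51 36 36 ∥ f6 88 8f 6b.
Inner hash: sum = 81+54+54+246+136+143+107 = 821; mod 256 = 53 → 35.
Outer input = (K'⊕opad) ∥ inner = 3b 5c 5c ∥ 35.
Outer hash (tag): sum = 59+92+92+53 = 296; mod 256 = 40 → 28.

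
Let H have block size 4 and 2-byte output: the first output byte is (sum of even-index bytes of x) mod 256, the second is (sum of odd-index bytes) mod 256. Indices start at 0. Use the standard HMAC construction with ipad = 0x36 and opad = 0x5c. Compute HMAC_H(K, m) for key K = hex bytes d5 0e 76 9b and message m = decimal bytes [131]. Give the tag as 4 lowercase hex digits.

59fe

Key hex bytes d5 0e 76 9b is exactly B = 4 bytes: K' = d5 0e 76 9b.
K' ⊕ ipad = e3 38 40 ad.  K' ⊕ opad = 89 52 2a c7.
Inner input = (K'⊕ipad) ∥ m = e3 38 40 ad ∥ 83.
Inner hash: even-index sum = 422 mod 256 = 166; odd-index sum = 229 mod 256 = 229 → a6 e5.
Outer input = (K'⊕opad) ∥ inner = 89 52 2a c7 ∥ a6 e5.
Outer hash (tag): even-index sum = 345 mod 256 = 89; odd-index sum = 510 mod 256 = 254 → 59 fe.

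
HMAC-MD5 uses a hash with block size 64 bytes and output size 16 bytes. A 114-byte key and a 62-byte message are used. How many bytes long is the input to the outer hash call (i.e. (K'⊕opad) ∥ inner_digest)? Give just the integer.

Key is 114 > 64 bytes, so it is hashed to 16 bytes then zero-padded to 64: |K'| = 64.
Outer input = (K'⊕opad) ∥ H(inner) → 64 + 16 = 80 bytes.

80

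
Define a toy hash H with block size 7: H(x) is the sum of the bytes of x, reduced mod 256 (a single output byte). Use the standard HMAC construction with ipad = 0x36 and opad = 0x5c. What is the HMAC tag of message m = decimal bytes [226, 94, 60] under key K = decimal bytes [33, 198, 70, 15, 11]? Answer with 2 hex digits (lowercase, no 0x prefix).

Key decimal bytes [33, 198, 70, 15, 11] = 21 c6 46 0f 0b is 5 bytes ≤ B = 7; zero-pad to 7 bytes: K' = 21 c6 46 0f 0b 00 00.
K' ⊕ ipad = 17 f0 70 39 3d 36 36.  K' ⊕ opad = 7d 9a 1a 53 57 5c 5c.
Inner input = (K'⊕ipad) ∥ m = 17 f0 70 39 3d 36 36 ∥ e2 5e 3c.
Inner hash: sum = 23+240+112+57+61+54+54+226+94+60 = 981; mod 256 = 213 → d5.
Outer input = (K'⊕opad) ∥ inner = 7d 9a 1a 53 57 5c 5c ∥ d5.
Outer hash (tag): sum = 125+154+26+83+87+92+92+213 = 872; mod 256 = 104 → 68.

68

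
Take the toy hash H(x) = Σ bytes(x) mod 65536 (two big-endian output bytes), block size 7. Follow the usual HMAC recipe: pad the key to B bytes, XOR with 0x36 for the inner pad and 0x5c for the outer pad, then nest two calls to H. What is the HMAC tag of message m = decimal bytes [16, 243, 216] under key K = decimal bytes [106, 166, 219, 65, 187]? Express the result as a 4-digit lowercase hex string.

039c

Key decimal bytes [106, 166, 219, 65, 187] = 6a a6 db 41 bb is 5 bytes ≤ B = 7; zero-pad to 7 bytes: K' = 6a a6 db 41 bb 00 00.
K' ⊕ ipad = 5c 90 ed 77 8d 36 36.  K' ⊕ opad = 36 fa 87 1d e7 5c 5c.
Inner input = (K'⊕ipad) ∥ m = 5c 90 ed 77 8d 36 36 ∥ 10 f3 d8.
Inner hash: sum = 92+144+237+119+141+54+54+16+243+216 = 1316 → 05 24.
Outer input = (K'⊕opad) ∥ inner = 36 fa 87 1d e7 5c 5c ∥ 05 24.
Outer hash (tag): sum = 54+250+135+29+231+92+92+5+36 = 924 → 03 9c.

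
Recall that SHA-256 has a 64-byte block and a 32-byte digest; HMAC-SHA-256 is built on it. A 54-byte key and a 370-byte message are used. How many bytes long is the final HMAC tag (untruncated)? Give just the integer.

32

The tag is one SHA-256 digest: 32 bytes.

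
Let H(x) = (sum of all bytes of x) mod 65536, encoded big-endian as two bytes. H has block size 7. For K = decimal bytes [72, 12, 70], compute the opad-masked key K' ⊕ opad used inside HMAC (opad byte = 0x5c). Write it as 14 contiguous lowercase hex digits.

Key decimal bytes [72, 12, 70] = 48 0c 46 is 3 bytes ≤ B = 7; zero-pad to 7 bytes: K' = 48 0c 46 00 00 00 00.
XOR each byte with 0x5c: 48⊕5c=14, 0c⊕5c=50, 46⊕5c=1a, 00⊕5c=5c, 00⊕5c=5c, 00⊕5c=5c, 00⊕5c=5c.

14501a5c5c5c5c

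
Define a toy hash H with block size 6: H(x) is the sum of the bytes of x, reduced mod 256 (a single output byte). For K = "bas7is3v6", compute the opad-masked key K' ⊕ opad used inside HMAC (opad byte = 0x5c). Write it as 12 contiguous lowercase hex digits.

745c5c5c5c5c

Key "bas7is3v6" = 62 61 73 37 69 73 33 76 36 is 9 bytes > B = 6, so hash it first: H(key) = 28, then zero-pad to 6 bytes: K' = 28 00 00 00 00 00.
XOR each byte with 0x5c: 28⊕5c=74, 00⊕5c=5c, 00⊕5c=5c, 00⊕5c=5c, 00⊕5c=5c, 00⊕5c=5c.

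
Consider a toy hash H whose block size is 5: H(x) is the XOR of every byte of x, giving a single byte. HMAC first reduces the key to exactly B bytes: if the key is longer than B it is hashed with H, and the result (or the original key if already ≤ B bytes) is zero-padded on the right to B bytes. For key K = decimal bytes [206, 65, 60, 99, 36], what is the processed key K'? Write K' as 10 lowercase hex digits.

Key decimal bytes [206, 65, 60, 99, 36] = ce 41 3c 63 24 is exactly B = 5 bytes: K' = ce 41 3c 63 24.

ce413c6324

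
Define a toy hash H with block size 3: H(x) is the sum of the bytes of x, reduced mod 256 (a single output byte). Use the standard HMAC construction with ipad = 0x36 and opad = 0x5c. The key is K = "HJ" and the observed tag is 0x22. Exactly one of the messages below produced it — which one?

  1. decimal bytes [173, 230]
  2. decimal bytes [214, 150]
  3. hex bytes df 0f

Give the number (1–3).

2

Key "HJ" = 48 4a is 2 bytes ≤ B = 3; zero-pad to 3 bytes: K' = 48 4a 00.
K' ⊕ ipad = 7e 7c 36; K' ⊕ opad = 14 16 5c.
m1: inner = H(7e 7c 36 ad e6) = c3; tag = H(14 16 5c c3) = 49
m2: inner = H(7e 7c 36 d6 96) = 9c; tag = H(14 16 5c 9c) = 22 ← matches
m3: inner = H(7e 7c 36 df 0f) = 1e; tag = H(14 16 5c 1e) = a4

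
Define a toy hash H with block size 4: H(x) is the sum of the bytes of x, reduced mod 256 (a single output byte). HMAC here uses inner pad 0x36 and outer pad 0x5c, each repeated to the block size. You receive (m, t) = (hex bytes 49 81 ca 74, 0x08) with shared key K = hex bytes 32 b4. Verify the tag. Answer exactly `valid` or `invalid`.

Key hex bytes 32 b4 is 2 bytes ≤ B = 4; zero-pad to 4 bytes: K' = 32 b4 00 00.
K' ⊕ ipad = 04 82 36 36; K' ⊕ opad = 6e e8 5c 5c.
Inner hash: sum = 4+130+54+54+73+129+202+116 = 762; mod 256 = 250 → fa.
Outer hash (recomputed tag): sum = 110+232+92+92+250 = 776; mod 256 = 8 → 08.
Recomputed tag = 08; claimed = 08 → match.

valid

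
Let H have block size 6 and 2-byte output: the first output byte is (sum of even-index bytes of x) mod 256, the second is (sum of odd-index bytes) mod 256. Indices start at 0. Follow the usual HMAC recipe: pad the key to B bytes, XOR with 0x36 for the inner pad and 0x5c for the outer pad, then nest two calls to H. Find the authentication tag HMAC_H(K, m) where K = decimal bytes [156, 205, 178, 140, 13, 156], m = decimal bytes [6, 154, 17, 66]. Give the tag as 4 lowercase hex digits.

Key decimal bytes [156, 205, 178, 140, 13, 156] = 9c cd b2 8c 0d 9c is exactly B = 6 bytes: K' = 9c cd b2 8c 0d 9c.
K' ⊕ ipad = aa fb 84 ba 3b aa.  K' ⊕ opad = c0 91 ee d0 51 c0.
Inner input = (K'⊕ipad) ∥ m = aa fb 84 ba 3b aa ∥ 06 9a 11 42.
Inner hash: even-index sum = 384 mod 256 = 128; odd-index sum = 827 mod 256 = 59 → 80 3b.
Outer input = (K'⊕opad) ∥ inner = c0 91 ee d0 51 c0 ∥ 80 3b.
Outer hash (tag): even-index sum = 639 mod 256 = 127; odd-index sum = 604 mod 256 = 92 → 7f 5c.

7f5c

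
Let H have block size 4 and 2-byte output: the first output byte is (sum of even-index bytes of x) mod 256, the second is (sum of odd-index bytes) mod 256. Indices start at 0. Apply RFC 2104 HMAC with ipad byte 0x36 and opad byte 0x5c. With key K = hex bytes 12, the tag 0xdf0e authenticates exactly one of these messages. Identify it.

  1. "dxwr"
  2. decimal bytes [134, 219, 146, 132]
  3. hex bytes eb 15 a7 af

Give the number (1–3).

Key hex bytes 12 is 1 byte ≤ B = 4; zero-pad to 4 bytes: K' = 12 00 00 00.
K' ⊕ ipad = 24 36 36 36; K' ⊕ opad = 4e 5c 5c 5c.
m1: inner = H(24 36 36 36 64 78 77 72) = 35 56; tag = H(4e 5c 5c 5c 35 56) = df0e ← matches
m2: inner = H(24 36 36 36 86 db 92 84) = 72 cb; tag = H(4e 5c 5c 5c 72 cb) = 1c83
m3: inner = H(24 36 36 36 eb 15 a7 af) = ec 30; tag = H(4e 5c 5c 5c ec 30) = 96e8

1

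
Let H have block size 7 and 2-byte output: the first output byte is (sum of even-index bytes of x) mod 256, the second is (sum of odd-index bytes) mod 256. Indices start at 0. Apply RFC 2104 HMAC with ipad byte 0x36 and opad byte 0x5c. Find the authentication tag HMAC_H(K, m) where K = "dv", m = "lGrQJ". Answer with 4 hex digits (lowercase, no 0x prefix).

Key "dv" = 64 76 is 2 bytes ≤ B = 7; zero-pad to 7 bytes: K' = 64 76 00 00 00 00 00.
K' ⊕ ipad = 52 40 36 36 36 36 36.  K' ⊕ opad = 38 2a 5c 5c 5c 5c 5c.
Inner input = (K'⊕ipad) ∥ m = 52 40 36 36 36 36 36 ∥ 6c 47 72 51 4a.
Inner hash: even-index sum = 396 mod 256 = 140; odd-index sum = 468 mod 256 = 212 → 8c d4.
Outer input = (K'⊕opad) ∥ inner = 38 2a 5c 5c 5c 5c 5c ∥ 8c d4.
Outer hash (tag): even-index sum = 544 mod 256 = 32; odd-index sum = 366 mod 256 = 110 → 20 6e.

206e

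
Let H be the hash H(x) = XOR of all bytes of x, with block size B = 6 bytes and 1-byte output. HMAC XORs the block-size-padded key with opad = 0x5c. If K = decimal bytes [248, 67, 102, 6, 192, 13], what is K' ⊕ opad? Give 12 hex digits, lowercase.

Key decimal bytes [248, 67, 102, 6, 192, 13] = f8 43 66 06 c0 0d is exactly B = 6 bytes: K' = f8 43 66 06 c0 0d.
XOR each byte with 0x5c: f8⊕5c=a4, 43⊕5c=1f, 66⊕5c=3a, 06⊕5c=5a, c0⊕5c=9c, 0d⊕5c=51.

a41f3a5a9c51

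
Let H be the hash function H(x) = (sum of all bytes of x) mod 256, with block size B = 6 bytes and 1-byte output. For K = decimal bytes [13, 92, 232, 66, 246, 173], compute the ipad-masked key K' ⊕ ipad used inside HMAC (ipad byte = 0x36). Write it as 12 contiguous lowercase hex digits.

3b6ade74c09b

Key decimal bytes [13, 92, 232, 66, 246, 173] = 0d 5c e8 42 f6 ad is exactly B = 6 bytes: K' = 0d 5c e8 42 f6 ad.
XOR each byte with 0x36: 0d⊕36=3b, 5c⊕36=6a, e8⊕36=de, 42⊕36=74, f6⊕36=c0, ad⊕36=9b.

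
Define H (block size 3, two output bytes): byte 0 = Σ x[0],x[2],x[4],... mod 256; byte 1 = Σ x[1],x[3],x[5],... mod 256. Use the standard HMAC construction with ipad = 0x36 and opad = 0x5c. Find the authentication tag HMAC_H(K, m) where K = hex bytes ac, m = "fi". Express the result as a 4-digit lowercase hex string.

e895

Key hex bytes ac is 1 byte ≤ B = 3; zero-pad to 3 bytes: K' = ac 00 00.
K' ⊕ ipad = 9a 36 36.  K' ⊕ opad = f0 5c 5c.
Inner input = (K'⊕ipad) ∥ m = 9a 36 36 ∥ 66 69.
Inner hash: even-index sum = 313 mod 256 = 57; odd-index sum = 156 mod 256 = 156 → 39 9c.
Outer input = (K'⊕opad) ∥ inner = f0 5c 5c ∥ 39 9c.
Outer hash (tag): even-index sum = 488 mod 256 = 232; odd-index sum = 149 mod 256 = 149 → e8 95.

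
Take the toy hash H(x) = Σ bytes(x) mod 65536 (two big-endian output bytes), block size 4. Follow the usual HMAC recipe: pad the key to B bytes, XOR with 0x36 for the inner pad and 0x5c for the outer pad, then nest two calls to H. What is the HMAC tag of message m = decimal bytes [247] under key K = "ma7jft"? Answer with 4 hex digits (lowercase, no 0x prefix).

0143

Key "ma7jft" = 6d 61 37 6a 66 74 is 6 bytes > B = 4, so hash it first: H(key) = 02 49, then zero-pad to 4 bytes: K' = 02 49 00 00.
K' ⊕ ipad = 34 7f 36 36.  K' ⊕ opad = 5e 15 5c 5c.
Inner input = (K'⊕ipad) ∥ m = 34 7f 36 36 ∥ f7.
Inner hash: sum = 52+127+54+54+247 = 534 → 02 16.
Outer input = (K'⊕opad) ∥ inner = 5e 15 5c 5c ∥ 02 16.
Outer hash (tag): sum = 94+21+92+92+2+22 = 323 → 01 43.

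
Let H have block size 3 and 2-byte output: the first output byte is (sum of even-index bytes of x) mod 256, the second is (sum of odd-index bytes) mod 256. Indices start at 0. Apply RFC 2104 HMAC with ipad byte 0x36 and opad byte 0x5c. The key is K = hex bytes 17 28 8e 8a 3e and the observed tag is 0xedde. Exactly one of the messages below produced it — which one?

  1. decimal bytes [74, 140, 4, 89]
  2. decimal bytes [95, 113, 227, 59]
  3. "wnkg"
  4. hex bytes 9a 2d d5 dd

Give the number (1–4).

Key hex bytes 17 28 8e 8a 3e is 5 bytes > B = 3, so hash it first: H(key) = e3 b2, then zero-pad to 3 bytes: K' = e3 b2 00.
K' ⊕ ipad = d5 84 36; K' ⊕ opad = bf ee 5c.
m1: inner = H(d5 84 36 4a 8c 04 59) = f0 d2; tag = H(bf ee 5c f0 d2) = edde ← matches
m2: inner = H(d5 84 36 5f 71 e3 3b) = b7 c6; tag = H(bf ee 5c b7 c6) = e1a5
m3: inner = H(d5 84 36 77 6e 6b 67) = e0 66; tag = H(bf ee 5c e0 66) = 81ce
m4: inner = H(d5 84 36 9a 2d d5 dd) = 15 f3; tag = H(bf ee 5c 15 f3) = 0e03

1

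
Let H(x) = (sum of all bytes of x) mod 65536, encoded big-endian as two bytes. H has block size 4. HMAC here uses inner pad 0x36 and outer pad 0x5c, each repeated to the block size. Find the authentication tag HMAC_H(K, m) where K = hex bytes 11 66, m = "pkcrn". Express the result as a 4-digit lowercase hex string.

Key hex bytes 11 66 is 2 bytes ≤ B = 4; zero-pad to 4 bytes: K' = 11 66 00 00.
K' ⊕ ipad = 27 50 36 36.  K' ⊕ opad = 4d 3a 5c 5c.
Inner input = (K'⊕ipad) ∥ m = 27 50 36 36 ∥ 70 6b 63 72 6e.
Inner hash: sum = 39+80+54+54+112+107+99+114+110 = 769 → 03 01.
Outer input = (K'⊕opad) ∥ inner = 4d 3a 5c 5c ∥ 03 01.
Outer hash (tag): sum = 77+58+92+92+3+1 = 323 → 01 43.

0143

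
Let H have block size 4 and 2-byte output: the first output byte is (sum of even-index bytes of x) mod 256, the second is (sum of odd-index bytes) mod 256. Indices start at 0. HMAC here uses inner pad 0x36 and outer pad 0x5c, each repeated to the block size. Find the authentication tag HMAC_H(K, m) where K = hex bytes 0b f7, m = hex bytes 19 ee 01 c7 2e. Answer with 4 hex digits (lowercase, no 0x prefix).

Key hex bytes 0b f7 is 2 bytes ≤ B = 4; zero-pad to 4 bytes: K' = 0b f7 00 00.
K' ⊕ ipad = 3d c1 36 36.  K' ⊕ opad = 57 ab 5c 5c.
Inner input = (K'⊕ipad) ∥ m = 3d c1 36 36 ∥ 19 ee 01 c7 2e.
Inner hash: even-index sum = 187 mod 256 = 187; odd-index sum = 684 mod 256 = 172 → bb ac.
Outer input = (K'⊕opad) ∥ inner = 57 ab 5c 5c ∥ bb ac.
Outer hash (tag): even-index sum = 366 mod 256 = 110; odd-index sum = 435 mod 256 = 179 → 6e b3.

6eb3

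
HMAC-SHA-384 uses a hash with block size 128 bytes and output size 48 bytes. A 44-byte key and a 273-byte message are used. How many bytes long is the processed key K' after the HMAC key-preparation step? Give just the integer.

Key is 44 ≤ 128 bytes, zero-padded: |K'| = 128.

128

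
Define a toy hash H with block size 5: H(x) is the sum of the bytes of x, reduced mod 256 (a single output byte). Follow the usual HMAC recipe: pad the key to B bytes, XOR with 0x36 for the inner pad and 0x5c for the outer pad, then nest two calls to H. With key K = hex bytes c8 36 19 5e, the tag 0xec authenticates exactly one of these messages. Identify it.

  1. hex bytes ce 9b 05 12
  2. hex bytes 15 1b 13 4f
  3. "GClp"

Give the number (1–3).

Key hex bytes c8 36 19 5e is 4 bytes ≤ B = 5; zero-pad to 5 bytes: K' = c8 36 19 5e 00.
K' ⊕ ipad = fe 00 2f 68 36; K' ⊕ opad = 94 6a 45 02 5c.
m1: inner = H(fe 00 2f 68 36 ce 9b 05 12) = 4b; tag = H(94 6a 45 02 5c 4b) = ec ← matches
m2: inner = H(fe 00 2f 68 36 15 1b 13 4f) = 5d; tag = H(94 6a 45 02 5c 5d) = fe
m3: inner = H(fe 00 2f 68 36 47 43 6c 70) = 31; tag = H(94 6a 45 02 5c 31) = d2

1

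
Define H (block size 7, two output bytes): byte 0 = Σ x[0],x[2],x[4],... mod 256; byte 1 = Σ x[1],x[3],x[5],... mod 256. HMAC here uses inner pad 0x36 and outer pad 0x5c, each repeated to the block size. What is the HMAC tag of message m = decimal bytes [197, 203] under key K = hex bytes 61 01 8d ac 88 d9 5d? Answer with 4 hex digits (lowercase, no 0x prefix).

68d8

Key hex bytes 61 01 8d ac 88 d9 5d is exactly B = 7 bytes: K' = 61 01 8d ac 88 d9 5d.
K' ⊕ ipad = 57 37 bb 9a be ef 6b.  K' ⊕ opad = 3d 5d d1 f0 d4 85 01.
Inner input = (K'⊕ipad) ∥ m = 57 37 bb 9a be ef 6b ∥ c5 cb.
Inner hash: even-index sum = 774 mod 256 = 6; odd-index sum = 645 mod 256 = 133 → 06 85.
Outer input = (K'⊕opad) ∥ inner = 3d 5d d1 f0 d4 85 01 ∥ 06 85.
Outer hash (tag): even-index sum = 616 mod 256 = 104; odd-index sum = 472 mod 256 = 216 → 68 d8.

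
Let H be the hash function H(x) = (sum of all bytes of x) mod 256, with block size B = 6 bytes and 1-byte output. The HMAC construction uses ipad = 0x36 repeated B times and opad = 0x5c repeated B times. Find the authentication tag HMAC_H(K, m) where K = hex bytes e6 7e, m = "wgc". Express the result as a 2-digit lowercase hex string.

7d

Key hex bytes e6 7e is 2 bytes ≤ B = 6; zero-pad to 6 bytes: K' = e6 7e 00 00 00 00.
K' ⊕ ipad = d0 48 36 36 36 36.  K' ⊕ opad = ba 22 5c 5c 5c 5c.
Inner input = (K'⊕ipad) ∥ m = d0 48 36 36 36 36 ∥ 77 67 63.
Inner hash: sum = 208+72+54+54+54+54+119+103+99 = 817; mod 256 = 49 → 31.
Outer input = (K'⊕opad) ∥ inner = ba 22 5c 5c 5c 5c ∥ 31.
Outer hash (tag): sum = 186+34+92+92+92+92+49 = 637; mod 256 = 125 → 7d.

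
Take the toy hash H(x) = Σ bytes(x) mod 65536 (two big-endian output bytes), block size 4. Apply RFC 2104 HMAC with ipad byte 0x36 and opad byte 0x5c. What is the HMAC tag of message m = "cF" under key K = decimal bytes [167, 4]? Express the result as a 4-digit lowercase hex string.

02e4

Key decimal bytes [167, 4] = a7 04 is 2 bytes ≤ B = 4; zero-pad to 4 bytes: K' = a7 04 00 00.
K' ⊕ ipad = 91 32 36 36.  K' ⊕ opad = fb 58 5c 5c.
Inner input = (K'⊕ipad) ∥ m = 91 32 36 36 ∥ 63 46.
Inner hash: sum = 145+50+54+54+99+70 = 472 → 01 d8.
Outer input = (K'⊕opad) ∥ inner = fb 58 5c 5c ∥ 01 d8.
Outer hash (tag): sum = 251+88+92+92+1+216 = 740 → 02 e4.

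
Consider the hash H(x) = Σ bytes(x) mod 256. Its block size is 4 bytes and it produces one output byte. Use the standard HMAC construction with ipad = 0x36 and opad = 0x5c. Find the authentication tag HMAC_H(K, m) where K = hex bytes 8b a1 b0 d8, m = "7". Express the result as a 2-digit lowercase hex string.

Key hex bytes 8b a1 b0 d8 is exactly B = 4 bytes: K' = 8b a1 b0 d8.
K' ⊕ ipad = bd 97 86 ee.  K' ⊕ opad = d7 fd ec 84.
Inner input = (K'⊕ipad) ∥ m = bd 97 86 ee ∥ 37.
Inner hash: sum = 189+151+134+238+55 = 767; mod 256 = 255 → ff.
Outer input = (K'⊕opad) ∥ inner = d7 fd ec 84 ∥ ff.
Outer hash (tag): sum = 215+253+236+132+255 = 1091; mod 256 = 67 → 43.

43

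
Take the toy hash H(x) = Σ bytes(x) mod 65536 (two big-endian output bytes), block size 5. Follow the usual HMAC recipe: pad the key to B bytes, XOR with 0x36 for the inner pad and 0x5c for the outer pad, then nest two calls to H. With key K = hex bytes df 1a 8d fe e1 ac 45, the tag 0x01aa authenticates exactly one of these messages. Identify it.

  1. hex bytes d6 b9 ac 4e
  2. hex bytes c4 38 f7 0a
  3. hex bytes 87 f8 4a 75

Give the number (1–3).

2

Key hex bytes df 1a 8d fe e1 ac 45 is 7 bytes > B = 5, so hash it first: H(key) = 04 56, then zero-pad to 5 bytes: K' = 04 56 00 00 00.
K' ⊕ ipad = 32 60 36 36 36; K' ⊕ opad = 58 0a 5c 5c 5c.
m1: inner = H(32 60 36 36 36 d6 b9 ac 4e) = 03 bd; tag = H(58 0a 5c 5c 5c 03 bd) = 0236
m2: inner = H(32 60 36 36 36 c4 38 f7 0a) = 03 31; tag = H(58 0a 5c 5c 5c 03 31) = 01aa ← matches
m3: inner = H(32 60 36 36 36 87 f8 4a 75) = 03 72; tag = H(58 0a 5c 5c 5c 03 72) = 01eb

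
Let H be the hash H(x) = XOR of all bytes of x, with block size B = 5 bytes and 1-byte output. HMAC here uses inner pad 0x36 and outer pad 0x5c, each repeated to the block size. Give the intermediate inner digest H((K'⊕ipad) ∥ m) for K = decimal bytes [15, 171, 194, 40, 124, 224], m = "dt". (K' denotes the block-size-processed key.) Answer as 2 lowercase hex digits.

Key decimal bytes [15, 171, 194, 40, 124, 224] = 0f ab c2 28 7c e0 is 6 bytes > B = 5, so hash it first: H(key) = d2, then zero-pad to 5 bytes: K' = d2 00 00 00 00.
K' ⊕ ipad = e4 36 36 36 36.
Inner input = e4 36 36 36 36 ∥ 64 74.
Inner hash: XOR e4⊕36⊕36⊕36⊕36⊕64⊕74 = f4.

f4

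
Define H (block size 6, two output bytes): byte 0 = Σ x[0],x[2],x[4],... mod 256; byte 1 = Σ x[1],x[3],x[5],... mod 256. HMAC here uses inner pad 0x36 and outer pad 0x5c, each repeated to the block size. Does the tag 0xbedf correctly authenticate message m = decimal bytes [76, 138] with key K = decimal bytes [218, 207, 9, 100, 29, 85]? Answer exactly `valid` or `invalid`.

invalid

Key decimal bytes [218, 207, 9, 100, 29, 85] = da cf 09 64 1d 55 is exactly B = 6 bytes: K' = da cf 09 64 1d 55.
K' ⊕ ipad = ec f9 3f 52 2b 63; K' ⊕ opad = 86 93 55 38 41 09.
Inner hash: even-index sum = 418 mod 256 = 162; odd-index sum = 568 mod 256 = 56 → a2 38.
Outer hash (recomputed tag): even-index sum = 446 mod 256 = 190; odd-index sum = 268 mod 256 = 12 → be 0c.
Recomputed tag = be0c; claimed = bedf → mismatch.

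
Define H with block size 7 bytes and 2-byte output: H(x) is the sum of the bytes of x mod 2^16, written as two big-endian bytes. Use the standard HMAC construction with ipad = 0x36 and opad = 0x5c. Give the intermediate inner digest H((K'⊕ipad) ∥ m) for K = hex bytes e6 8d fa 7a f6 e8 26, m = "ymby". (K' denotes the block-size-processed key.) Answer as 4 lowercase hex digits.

Key hex bytes e6 8d fa 7a f6 e8 26 is exactly B = 7 bytes: K' = e6 8d fa 7a f6 e8 26.
K' ⊕ ipad = d0 bb cc 4c c0 de 10.
Inner input = d0 bb cc 4c c0 de 10 ∥ 79 6d 62 79.
Inner hash: sum = 208+187+204+76+192+222+16+121+109+98+121 = 1554 → 06 12.

0612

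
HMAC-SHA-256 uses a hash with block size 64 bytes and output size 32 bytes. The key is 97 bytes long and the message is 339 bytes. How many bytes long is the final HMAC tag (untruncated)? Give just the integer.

32

The tag is one SHA-256 digest: 32 bytes.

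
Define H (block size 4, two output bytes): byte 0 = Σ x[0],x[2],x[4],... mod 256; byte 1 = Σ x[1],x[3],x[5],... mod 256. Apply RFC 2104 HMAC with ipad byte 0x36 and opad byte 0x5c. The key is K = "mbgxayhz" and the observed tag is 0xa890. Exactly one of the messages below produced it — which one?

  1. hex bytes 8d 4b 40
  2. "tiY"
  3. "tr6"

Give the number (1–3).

3

Key "mbgxayhz" = 6d 62 67 78 61 79 68 7a is 8 bytes > B = 4, so hash it first: H(key) = 9d cd, then zero-pad to 4 bytes: K' = 9d cd 00 00.
K' ⊕ ipad = ab fb 36 36; K' ⊕ opad = c1 91 5c 5c.
m1: inner = H(ab fb 36 36 8d 4b 40) = ae 7c; tag = H(c1 91 5c 5c ae 7c) = cb69
m2: inner = H(ab fb 36 36 74 69 59) = ae 9a; tag = H(c1 91 5c 5c ae 9a) = cb87
m3: inner = H(ab fb 36 36 74 72 36) = 8b a3; tag = H(c1 91 5c 5c 8b a3) = a890 ← matches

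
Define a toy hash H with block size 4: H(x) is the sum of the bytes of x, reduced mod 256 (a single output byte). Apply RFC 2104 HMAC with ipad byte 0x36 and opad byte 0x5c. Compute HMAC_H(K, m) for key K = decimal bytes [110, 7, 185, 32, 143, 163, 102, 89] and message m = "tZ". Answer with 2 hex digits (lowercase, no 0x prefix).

f0

Key decimal bytes [110, 7, 185, 32, 143, 163, 102, 89] = 6e 07 b9 20 8f a3 66 59 is 8 bytes > B = 4, so hash it first: H(key) = 3f, then zero-pad to 4 bytes: K' = 3f 00 00 00.
K' ⊕ ipad = 09 36 36 36.  K' ⊕ opad = 63 5c 5c 5c.
Inner input = (K'⊕ipad) ∥ m = 09 36 36 36 ∥ 74 5a.
Inner hash: sum = 9+54+54+54+116+90 = 377; mod 256 = 121 → 79.
Outer input = (K'⊕opad) ∥ inner = 63 5c 5c 5c ∥ 79.
Outer hash (tag): sum = 99+92+92+92+121 = 496; mod 256 = 240 → f0.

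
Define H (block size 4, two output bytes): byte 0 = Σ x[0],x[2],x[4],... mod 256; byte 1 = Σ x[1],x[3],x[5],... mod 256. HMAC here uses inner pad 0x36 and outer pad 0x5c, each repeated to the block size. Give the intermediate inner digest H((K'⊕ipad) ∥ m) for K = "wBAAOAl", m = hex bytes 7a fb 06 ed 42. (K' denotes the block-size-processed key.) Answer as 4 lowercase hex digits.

3d10

Key "wBAAOAl" = 77 42 41 41 4f 41 6c is 7 bytes > B = 4, so hash it first: H(key) = 73 c4, then zero-pad to 4 bytes: K' = 73 c4 00 00.
K' ⊕ ipad = 45 f2 36 36.
Inner input = 45 f2 36 36 ∥ 7a fb 06 ed 42.
Inner hash: even-index sum = 317 mod 256 = 61; odd-index sum = 784 mod 256 = 16 → 3d 10.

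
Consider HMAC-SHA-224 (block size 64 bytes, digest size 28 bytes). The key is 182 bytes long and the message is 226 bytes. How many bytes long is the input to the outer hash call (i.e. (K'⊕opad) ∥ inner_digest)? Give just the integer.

Key is 182 > 64 bytes, so it is hashed to 28 bytes then zero-padded to 64: |K'| = 64.
Outer input = (K'⊕opad) ∥ H(inner) → 64 + 28 = 92 bytes.

92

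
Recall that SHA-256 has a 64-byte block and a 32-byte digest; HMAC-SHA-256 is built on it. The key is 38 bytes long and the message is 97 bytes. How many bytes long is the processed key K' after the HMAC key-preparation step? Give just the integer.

Key is 38 ≤ 64 bytes, zero-padded: |K'| = 64.

64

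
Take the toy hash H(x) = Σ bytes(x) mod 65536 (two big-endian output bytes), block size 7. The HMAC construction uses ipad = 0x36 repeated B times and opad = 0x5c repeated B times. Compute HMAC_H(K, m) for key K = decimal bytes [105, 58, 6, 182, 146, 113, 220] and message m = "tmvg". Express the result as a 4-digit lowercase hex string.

040c

Key decimal bytes [105, 58, 6, 182, 146, 113, 220] = 69 3a 06 b6 92 71 dc is exactly B = 7 bytes: K' = 69 3a 06 b6 92 71 dc.
K' ⊕ ipad = 5f 0c 30 80 a4 47 ea.  K' ⊕ opad = 35 66 5a ea ce 2d 80.
Inner input = (K'⊕ipad) ∥ m = 5f 0c 30 80 a4 47 ea ∥ 74 6d 76 67.
Inner hash: sum = 95+12+48+128+164+71+234+116+109+118+103 = 1198 → 04 ae.
Outer input = (K'⊕opad) ∥ inner = 35 66 5a ea ce 2d 80 ∥ 04 ae.
Outer hash (tag): sum = 53+102+90+234+206+45+128+4+174 = 1036 → 04 0c.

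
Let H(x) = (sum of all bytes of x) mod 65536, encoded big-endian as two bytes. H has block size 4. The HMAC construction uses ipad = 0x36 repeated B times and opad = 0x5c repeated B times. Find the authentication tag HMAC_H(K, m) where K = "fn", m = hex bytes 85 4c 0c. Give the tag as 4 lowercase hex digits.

0216

Key "fn" = 66 6e is 2 bytes ≤ B = 4; zero-pad to 4 bytes: K' = 66 6e 00 00.
K' ⊕ ipad = 50 58 36 36.  K' ⊕ opad = 3a 32 5c 5c.
Inner input = (K'⊕ipad) ∥ m = 50 58 36 36 ∥ 85 4c 0c.
Inner hash: sum = 80+88+54+54+133+76+12 = 497 → 01 f1.
Outer input = (K'⊕opad) ∥ inner = 3a 32 5c 5c ∥ 01 f1.
Outer hash (tag): sum = 58+50+92+92+1+241 = 534 → 02 16.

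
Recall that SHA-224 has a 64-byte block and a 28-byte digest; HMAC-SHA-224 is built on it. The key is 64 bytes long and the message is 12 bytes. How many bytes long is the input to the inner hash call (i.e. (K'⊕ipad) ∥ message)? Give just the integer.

76

Key is 64 ≤ 64 bytes, zero-padded: |K'| = 64.
Inner input = (K'⊕ipad) ∥ m → 64 + 12 = 76 bytes.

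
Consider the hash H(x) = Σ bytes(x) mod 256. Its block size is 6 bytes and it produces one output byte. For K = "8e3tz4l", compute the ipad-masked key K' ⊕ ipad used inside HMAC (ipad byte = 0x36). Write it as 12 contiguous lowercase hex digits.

683636363636

Key "8e3tz4l" = 38 65 33 74 7a 34 6c is 7 bytes > B = 6, so hash it first: H(key) = 5e, then zero-pad to 6 bytes: K' = 5e 00 00 00 00 00.
XOR each byte with 0x36: 5e⊕36=68, 00⊕36=36, 00⊕36=36, 00⊕36=36, 00⊕36=36, 00⊕36=36.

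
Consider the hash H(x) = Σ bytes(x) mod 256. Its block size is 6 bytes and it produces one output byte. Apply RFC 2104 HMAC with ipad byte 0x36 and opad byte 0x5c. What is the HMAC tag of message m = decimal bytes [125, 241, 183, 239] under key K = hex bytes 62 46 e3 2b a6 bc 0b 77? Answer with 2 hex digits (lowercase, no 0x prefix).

60

Key hex bytes 62 46 e3 2b a6 bc 0b 77 is 8 bytes > B = 6, so hash it first: H(key) = 9a, then zero-pad to 6 bytes: K' = 9a 00 00 00 00 00.
K' ⊕ ipad = ac 36 36 36 36 36.  K' ⊕ opad = c6 5c 5c 5c 5c 5c.
Inner input = (K'⊕ipad) ∥ m = ac 36 36 36 36 36 ∥ 7d f1 b7 ef.
Inner hash: sum = 172+54+54+54+54+54+125+241+183+239 = 1230; mod 256 = 206 → ce.
Outer input = (K'⊕opad) ∥ inner = c6 5c 5c 5c 5c 5c ∥ ce.
Outer hash (tag): sum = 198+92+92+92+92+92+206 = 864; mod 256 = 96 → 60.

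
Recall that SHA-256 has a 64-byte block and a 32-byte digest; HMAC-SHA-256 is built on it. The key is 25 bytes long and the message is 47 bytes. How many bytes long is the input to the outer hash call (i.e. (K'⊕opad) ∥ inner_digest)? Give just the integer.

96

Key is 25 ≤ 64 bytes, zero-padded: |K'| = 64.
Outer input = (K'⊕opad) ∥ H(inner) → 64 + 32 = 96 bytes.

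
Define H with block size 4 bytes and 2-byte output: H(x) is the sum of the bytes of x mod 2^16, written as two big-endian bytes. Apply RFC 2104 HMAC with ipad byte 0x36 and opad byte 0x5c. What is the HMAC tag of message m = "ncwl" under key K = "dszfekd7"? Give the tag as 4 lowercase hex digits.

Key "dszfekd7" = 64 73 7a 66 65 6b 64 37 is 8 bytes > B = 4, so hash it first: H(key) = 03 22, then zero-pad to 4 bytes: K' = 03 22 00 00.
K' ⊕ ipad = 35 14 36 36.  K' ⊕ opad = 5f 7e 5c 5c.
Inner input = (K'⊕ipad) ∥ m = 35 14 36 36 ∥ 6e 63 77 6c.
Inner hash: sum = 53+20+54+54+110+99+119+108 = 617 → 02 69.
Outer input = (K'⊕opad) ∥ inner = 5f 7e 5c 5c ∥ 02 69.
Outer hash (tag): sum = 95+126+92+92+2+105 = 512 → 02 00.

0200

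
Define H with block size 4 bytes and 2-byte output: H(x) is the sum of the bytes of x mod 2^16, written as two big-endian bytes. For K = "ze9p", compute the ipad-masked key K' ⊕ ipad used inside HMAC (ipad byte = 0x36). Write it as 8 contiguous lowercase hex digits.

4c530f46

Key "ze9p" = 7a 65 39 70 is exactly B = 4 bytes: K' = 7a 65 39 70.
XOR each byte with 0x36: 7a⊕36=4c, 65⊕36=53, 39⊕36=0f, 70⊕36=46.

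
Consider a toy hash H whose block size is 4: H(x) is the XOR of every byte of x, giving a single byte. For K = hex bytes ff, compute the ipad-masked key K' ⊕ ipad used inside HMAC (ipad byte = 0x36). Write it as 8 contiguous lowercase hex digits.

Key hex bytes ff is 1 byte ≤ B = 4; zero-pad to 4 bytes: K' = ff 00 00 00.
XOR each byte with 0x36: ff⊕36=c9, 00⊕36=36, 00⊕36=36, 00⊕36=36.

c9363636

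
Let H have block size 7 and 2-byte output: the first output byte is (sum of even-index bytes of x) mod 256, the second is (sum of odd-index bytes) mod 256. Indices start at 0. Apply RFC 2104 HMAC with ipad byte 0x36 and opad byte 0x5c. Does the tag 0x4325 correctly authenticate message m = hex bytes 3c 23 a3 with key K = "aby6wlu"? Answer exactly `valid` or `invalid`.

Key "aby6wlu" = 61 62 79 36 77 6c 75 is exactly B = 7 bytes: K' = 61 62 79 36 77 6c 75.
K' ⊕ ipad = 57 54 4f 00 41 5a 43; K' ⊕ opad = 3d 3e 25 6a 2b 30 29.
Inner hash: even-index sum = 333 mod 256 = 77; odd-index sum = 397 mod 256 = 141 → 4d 8d.
Outer hash (recomputed tag): even-index sum = 323 mod 256 = 67; odd-index sum = 293 mod 256 = 37 → 43 25.
Recomputed tag = 4325; claimed = 4325 → match.

valid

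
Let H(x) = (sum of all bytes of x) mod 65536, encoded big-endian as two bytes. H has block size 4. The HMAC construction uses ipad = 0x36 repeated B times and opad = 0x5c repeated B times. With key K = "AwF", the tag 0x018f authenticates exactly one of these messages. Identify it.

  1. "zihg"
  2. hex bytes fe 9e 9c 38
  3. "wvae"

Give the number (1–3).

2

Key "AwF" = 41 77 46 is 3 bytes ≤ B = 4; zero-pad to 4 bytes: K' = 41 77 46 00.
K' ⊕ ipad = 77 41 70 36; K' ⊕ opad = 1d 2b 1a 5c.
m1: inner = H(77 41 70 36 7a 69 68 67) = 03 10; tag = H(1d 2b 1a 5c 03 10) = 00d1
m2: inner = H(77 41 70 36 fe 9e 9c 38) = 03 ce; tag = H(1d 2b 1a 5c 03 ce) = 018f ← matches
m3: inner = H(77 41 70 36 77 76 61 65) = 03 11; tag = H(1d 2b 1a 5c 03 11) = 00d2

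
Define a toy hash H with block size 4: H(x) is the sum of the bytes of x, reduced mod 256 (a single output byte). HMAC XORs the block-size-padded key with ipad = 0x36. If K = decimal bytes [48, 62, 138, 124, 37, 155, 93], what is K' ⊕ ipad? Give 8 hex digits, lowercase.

Key decimal bytes [48, 62, 138, 124, 37, 155, 93] = 30 3e 8a 7c 25 9b 5d is 7 bytes > B = 4, so hash it first: H(key) = 91, then zero-pad to 4 bytes: K' = 91 00 00 00.
XOR each byte with 0x36: 91⊕36=a7, 00⊕36=36, 00⊕36=36, 00⊕36=36.

a7363636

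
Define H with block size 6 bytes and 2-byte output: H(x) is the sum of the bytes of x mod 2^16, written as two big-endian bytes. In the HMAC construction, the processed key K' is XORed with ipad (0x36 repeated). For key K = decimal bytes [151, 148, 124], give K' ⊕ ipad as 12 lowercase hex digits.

Key decimal bytes [151, 148, 124] = 97 94 7c is 3 bytes ≤ B = 6; zero-pad to 6 bytes: K' = 97 94 7c 00 00 00.
XOR each byte with 0x36: 97⊕36=a1, 94⊕36=a2, 7c⊕36=4a, 00⊕36=36, 00⊕36=36, 00⊕36=36.

a1a24a363636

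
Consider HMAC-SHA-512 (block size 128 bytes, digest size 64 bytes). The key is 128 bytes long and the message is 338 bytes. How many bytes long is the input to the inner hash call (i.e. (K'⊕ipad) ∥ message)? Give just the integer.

466

Key is 128 ≤ 128 bytes, zero-padded: |K'| = 128.
Inner input = (K'⊕ipad) ∥ m → 128 + 338 = 466 bytes.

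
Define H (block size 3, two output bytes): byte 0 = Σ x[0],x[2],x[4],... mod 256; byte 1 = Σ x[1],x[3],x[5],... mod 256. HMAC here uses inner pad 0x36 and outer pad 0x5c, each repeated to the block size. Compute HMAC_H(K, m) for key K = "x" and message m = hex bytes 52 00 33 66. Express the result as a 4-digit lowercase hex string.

3b46

Key "x" = 78 is 1 byte ≤ B = 3; zero-pad to 3 bytes: K' = 78 00 00.
K' ⊕ ipad = 4e 36 36.  K' ⊕ opad = 24 5c 5c.
Inner input = (K'⊕ipad) ∥ m = 4e 36 36 ∥ 52 00 33 66.
Inner hash: even-index sum = 234 mod 256 = 234; odd-index sum = 187 mod 256 = 187 → ea bb.
Outer input = (K'⊕opad) ∥ inner = 24 5c 5c ∥ ea bb.
Outer hash (tag): even-index sum = 315 mod 256 = 59; odd-index sum = 326 mod 256 = 70 → 3b 46.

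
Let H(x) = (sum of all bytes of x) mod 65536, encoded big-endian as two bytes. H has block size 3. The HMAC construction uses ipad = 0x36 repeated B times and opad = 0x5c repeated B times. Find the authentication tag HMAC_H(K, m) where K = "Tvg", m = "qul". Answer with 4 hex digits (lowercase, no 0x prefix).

Key "Tvg" = 54 76 67 is exactly B = 3 bytes: K' = 54 76 67.
K' ⊕ ipad = 62 40 51.  K' ⊕ opad = 08 2a 3b.
Inner input = (K'⊕ipad) ∥ m = 62 40 51 ∥ 71 75 6c.
Inner hash: sum = 98+64+81+113+117+108 = 581 → 02 45.
Outer input = (K'⊕opad) ∥ inner = 08 2a 3b ∥ 02 45.
Outer hash (tag): sum = 8+42+59+2+69 = 180 → 00 b4.

00b4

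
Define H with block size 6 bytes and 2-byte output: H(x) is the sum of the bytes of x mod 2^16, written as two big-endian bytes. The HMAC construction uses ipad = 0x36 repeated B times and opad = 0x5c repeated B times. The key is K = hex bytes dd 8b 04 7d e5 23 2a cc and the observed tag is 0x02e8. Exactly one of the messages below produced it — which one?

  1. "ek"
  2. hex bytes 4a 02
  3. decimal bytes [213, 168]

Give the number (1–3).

3

Key hex bytes dd 8b 04 7d e5 23 2a cc is 8 bytes > B = 6, so hash it first: H(key) = 03 e7, then zero-pad to 6 bytes: K' = 03 e7 00 00 00 00.
K' ⊕ ipad = 35 d1 36 36 36 36; K' ⊕ opad = 5f bb 5c 5c 5c 5c.
m1: inner = H(35 d1 36 36 36 36 65 6b) = 02 ae; tag = H(5f bb 5c 5c 5c 5c 02 ae) = 033a
m2: inner = H(35 d1 36 36 36 36 4a 02) = 02 2a; tag = H(5f bb 5c 5c 5c 5c 02 2a) = 02b6
m3: inner = H(35 d1 36 36 36 36 d5 a8) = 03 5b; tag = H(5f bb 5c 5c 5c 5c 03 5b) = 02e8 ← matches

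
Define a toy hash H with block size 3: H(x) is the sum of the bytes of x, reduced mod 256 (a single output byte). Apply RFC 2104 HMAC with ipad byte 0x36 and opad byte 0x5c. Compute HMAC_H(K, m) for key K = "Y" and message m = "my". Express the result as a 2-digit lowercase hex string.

7e

Key "Y" = 59 is 1 byte ≤ B = 3; zero-pad to 3 bytes: K' = 59 00 00.
K' ⊕ ipad = 6f 36 36.  K' ⊕ opad = 05 5c 5c.
Inner input = (K'⊕ipad) ∥ m = 6f 36 36 ∥ 6d 79.
Inner hash: sum = 111+54+54+109+121 = 449; mod 256 = 193 → c1.
Outer input = (K'⊕opad) ∥ inner = 05 5c 5c ∥ c1.
Outer hash (tag): sum = 5+92+92+193 = 382; mod 256 = 126 → 7e.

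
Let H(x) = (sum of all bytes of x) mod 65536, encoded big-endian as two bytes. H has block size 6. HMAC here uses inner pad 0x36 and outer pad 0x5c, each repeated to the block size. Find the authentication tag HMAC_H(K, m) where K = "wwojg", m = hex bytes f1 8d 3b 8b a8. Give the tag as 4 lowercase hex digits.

Key "wwojg" = 77 77 6f 6a 67 is 5 bytes ≤ B = 6; zero-pad to 6 bytes: K' = 77 77 6f 6a 67 00.
K' ⊕ ipad = 41 41 59 5c 51 36.  K' ⊕ opad = 2b 2b 33 36 3b 5c.
Inner input = (K'⊕ipad) ∥ m = 41 41 59 5c 51 36 ∥ f1 8d 3b 8b a8.
Inner hash: sum = 65+65+89+92+81+54+241+141+59+139+168 = 1194 → 04 aa.
Outer input = (K'⊕opad) ∥ inner = 2b 2b 33 36 3b 5c ∥ 04 aa.
Outer hash (tag): sum = 43+43+51+54+59+92+4+170 = 516 → 02 04.

0204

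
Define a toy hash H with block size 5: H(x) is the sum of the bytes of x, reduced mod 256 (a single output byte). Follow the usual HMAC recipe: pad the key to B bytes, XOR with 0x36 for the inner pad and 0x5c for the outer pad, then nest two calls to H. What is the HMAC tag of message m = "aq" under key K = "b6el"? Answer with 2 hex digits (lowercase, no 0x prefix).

Key "b6el" = 62 36 65 6c is 4 bytes ≤ B = 5; zero-pad to 5 bytes: K' = 62 36 65 6c 00.
K' ⊕ ipad = 54 00 53 5a 36.  K' ⊕ opad = 3e 6a 39 30 5c.
Inner input = (K'⊕ipad) ∥ m = 54 00 53 5a 36 ∥ 61 71.
Inner hash: sum = 84+0+83+90+54+97+113 = 521; mod 256 = 9 → 09.
Outer input = (K'⊕opad) ∥ inner = 3e 6a 39 30 5c ∥ 09.
Outer hash (tag): sum = 62+106+57+48+92+9 = 374; mod 256 = 118 → 76.

76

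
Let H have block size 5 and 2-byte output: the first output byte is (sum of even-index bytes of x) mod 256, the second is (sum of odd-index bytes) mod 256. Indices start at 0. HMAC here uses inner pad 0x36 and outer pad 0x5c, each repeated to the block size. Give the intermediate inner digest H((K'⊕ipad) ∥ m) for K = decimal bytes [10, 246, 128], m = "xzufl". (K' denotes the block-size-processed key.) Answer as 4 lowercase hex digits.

084f

Key decimal bytes [10, 246, 128] = 0a f6 80 is 3 bytes ≤ B = 5; zero-pad to 5 bytes: K' = 0a f6 80 00 00.
K' ⊕ ipad = 3c c0 b6 36 36.
Inner input = 3c c0 b6 36 36 ∥ 78 7a 75 66 6c.
Inner hash: even-index sum = 520 mod 256 = 8; odd-index sum = 591 mod 256 = 79 → 08 4f.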